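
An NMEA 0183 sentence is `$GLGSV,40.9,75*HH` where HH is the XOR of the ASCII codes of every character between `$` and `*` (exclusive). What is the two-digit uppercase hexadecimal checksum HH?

58

XOR the ASCII codes of the payload characters:
  'G' = 0x47 → acc = 0x47
  'L' = 0x4C → acc = 0x0B
  'G' = 0x47 → acc = 0x4C
  'S' = 0x53 → acc = 0x1F
  'V' = 0x56 → acc = 0x49
  ',' = 0x2C → acc = 0x65
  '4' = 0x34 → acc = 0x51
  '0' = 0x30 → acc = 0x61
  '.' = 0x2E → acc = 0x4F
  '9' = 0x39 → acc = 0x76
  ',' = 0x2C → acc = 0x5A
  '7' = 0x37 → acc = 0x6D
  '5' = 0x35 → acc = 0x58
Checksum = 0x58.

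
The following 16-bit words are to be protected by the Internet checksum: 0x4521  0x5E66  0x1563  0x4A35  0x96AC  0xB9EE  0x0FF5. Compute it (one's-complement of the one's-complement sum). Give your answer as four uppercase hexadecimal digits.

One's-complement addition (fold any carry out of bit 15 back into bit 0):
  0x4521 + 0x5E66 = 0x0A387
  0xA387 + 0x1563 = 0x0B8EA
  0xB8EA + 0x4A35 = 0x1031F → wrap carry → 0x0320
  0x0320 + 0x96AC = 0x099CC
  0x99CC + 0xB9EE = 0x153BA → wrap carry → 0x53BB
  0x53BB + 0x0FF5 = 0x063B0
One's-complement sum = 0x63B0.
Checksum = ~0x63B0 & 0xFFFF = 0x9C4F.

9C4F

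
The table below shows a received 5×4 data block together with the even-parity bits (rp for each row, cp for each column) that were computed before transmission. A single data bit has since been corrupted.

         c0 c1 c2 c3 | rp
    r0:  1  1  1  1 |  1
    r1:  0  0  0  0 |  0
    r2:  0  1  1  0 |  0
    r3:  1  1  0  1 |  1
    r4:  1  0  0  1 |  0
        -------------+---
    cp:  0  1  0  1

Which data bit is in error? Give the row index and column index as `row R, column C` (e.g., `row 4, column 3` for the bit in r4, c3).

row 0, column 0

Recompute each row's even parity and compare to rp:
  r0: data parity 0, sent rp 1 → mismatch
  r1: data parity 0, sent rp 0 → ok
  r2: data parity 0, sent rp 0 → ok
  r3: data parity 1, sent rp 1 → ok
  r4: data parity 0, sent rp 0 → ok
Recompute each column's even parity and compare to cp:
  c0: data parity 1, sent cp 0 → mismatch
  c1: data parity 1, sent cp 1 → ok
  c2: data parity 0, sent cp 0 → ok
  c3: data parity 1, sent cp 1 → ok
Exactly one row (r0) and one column (c0) fail → the flipped bit is at their intersection.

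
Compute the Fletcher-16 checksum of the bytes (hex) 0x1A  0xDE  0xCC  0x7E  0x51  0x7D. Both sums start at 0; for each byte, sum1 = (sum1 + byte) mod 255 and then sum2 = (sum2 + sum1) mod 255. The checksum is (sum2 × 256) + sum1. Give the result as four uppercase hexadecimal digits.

Running sums (mod 255):
  after byte 0 (0x1A): sum1=26, sum2=26
  after byte 1 (0xDE): sum1=248, sum2=19
  after byte 2 (0xCC): sum1=197, sum2=216
  after byte 3 (0x7E): sum1=68, sum2=29
  after byte 4 (0x51): sum1=149, sum2=178
  after byte 5 (0x7D): sum1=19, sum2=197
Checksum = sum2·256 + sum1 = 197·256 + 19 = 50451 = 0xC513.

C513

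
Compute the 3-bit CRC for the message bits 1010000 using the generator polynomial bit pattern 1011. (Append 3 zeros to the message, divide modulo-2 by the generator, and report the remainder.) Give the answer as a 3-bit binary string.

101

Append 3 zeros: 1010000000. Divide by 1011 (XOR where the leading bit is 1):
  pos 0: 1010 XOR 1011 = 0001
  pos 3: 1000 XOR 1011 = 0011
  pos 5: 1100 XOR 1011 = 0111
  pos 6: 1110 XOR 1011 = 0101
Remainder (last 3 bits) = 101. This is the CRC / FCS.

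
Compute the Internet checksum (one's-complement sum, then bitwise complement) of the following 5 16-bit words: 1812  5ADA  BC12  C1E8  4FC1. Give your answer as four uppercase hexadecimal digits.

One's-complement addition (fold any carry out of bit 15 back into bit 0):
  0x1812 + 0x5ADA = 0x072EC
  0x72EC + 0xBC12 = 0x12EFE → wrap carry → 0x2EFF
  0x2EFF + 0xC1E8 = 0x0F0E7
  0xF0E7 + 0x4FC1 = 0x140A8 → wrap carry → 0x40A9
One's-complement sum = 0x40A9.
Checksum = ~0x40A9 & 0xFFFF = 0xBF56.

BF56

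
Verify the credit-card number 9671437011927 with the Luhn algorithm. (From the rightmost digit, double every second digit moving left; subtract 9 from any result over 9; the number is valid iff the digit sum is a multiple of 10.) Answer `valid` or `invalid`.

invalid

From the right, keep odd positions and double even positions (subtract 9 from any doubled value over 9):
  doubled (positions 2,4,...): 4 2 0 6 2 3 → sum 17
  kept (positions 1,3,...): 7 9 1 7 4 7 9 → sum 44
Total = 61.
61 mod 10 = 1, so the number is invalid.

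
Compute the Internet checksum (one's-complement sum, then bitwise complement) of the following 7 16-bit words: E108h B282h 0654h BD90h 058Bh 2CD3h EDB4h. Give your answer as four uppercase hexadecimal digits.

One's-complement addition (fold any carry out of bit 15 back into bit 0):
  0xE108 + 0xB282 = 0x1938A → wrap carry → 0x938B
  0x938B + 0x0654 = 0x099DF
  0x99DF + 0xBD90 = 0x1576F → wrap carry → 0x5770
  0x5770 + 0x058B = 0x05CFB
  0x5CFB + 0x2CD3 = 0x089CE
  0x89CE + 0xEDB4 = 0x17782 → wrap carry → 0x7783
One's-complement sum = 0x7783.
Checksum = ~0x7783 & 0xFFFF = 0x887C.

887C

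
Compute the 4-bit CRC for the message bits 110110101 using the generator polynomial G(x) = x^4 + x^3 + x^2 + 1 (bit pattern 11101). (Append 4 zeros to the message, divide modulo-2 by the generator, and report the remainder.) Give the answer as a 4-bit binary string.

1111

Append 4 zeros: 1101101010000. Divide by 11101 (XOR where the leading bit is 1):
  pos 0: 11011 XOR 11101 = 00110
  pos 2: 11001 XOR 11101 = 00100
  pos 4: 10001 XOR 11101 = 01100
  pos 5: 11000 XOR 11101 = 00101
  pos 7: 10100 XOR 11101 = 01001
  pos 8: 10010 XOR 11101 = 01111
Remainder (last 4 bits) = 1111. This is the CRC / FCS.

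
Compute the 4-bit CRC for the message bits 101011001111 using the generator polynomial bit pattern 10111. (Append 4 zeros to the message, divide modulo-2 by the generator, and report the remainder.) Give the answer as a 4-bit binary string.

0101

Append 4 zeros: 1010110011110000. Divide by 10111 (XOR where the leading bit is 1):
  pos 0: 10101 XOR 10111 = 00010
  pos 3: 10100 XOR 10111 = 00011
  pos 6: 11111 XOR 10111 = 01000
  pos 7: 10001 XOR 10111 = 00110
  pos 9: 11000 XOR 10111 = 01111
  pos 10: 11110 XOR 10111 = 01001
  pos 11: 10010 XOR 10111 = 00101
Remainder (last 4 bits) = 0101. This is the CRC / FCS.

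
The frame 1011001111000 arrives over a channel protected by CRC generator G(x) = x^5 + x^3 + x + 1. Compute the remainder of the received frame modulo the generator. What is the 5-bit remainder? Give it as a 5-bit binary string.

10000

Modulo-2 division of 1011001111000 by 101011:
  pos 0: 101100 XOR 101011 = 000111
  pos 3: 111111 XOR 101011 = 010100
  pos 4: 101001 XOR 101011 = 000010
Remainder = 10000 (nonzero — an error is detected).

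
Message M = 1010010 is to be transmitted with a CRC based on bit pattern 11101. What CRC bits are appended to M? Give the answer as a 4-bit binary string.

1101

Append 4 zeros: 10100100000. Divide by 11101 (XOR where the leading bit is 1):
  pos 0: 10100 XOR 11101 = 01001
  pos 1: 10011 XOR 11101 = 01110
  pos 2: 11100 XOR 11101 = 00001
  pos 6: 10000 XOR 11101 = 01101
Remainder (last 4 bits) = 1101. This is the CRC / FCS.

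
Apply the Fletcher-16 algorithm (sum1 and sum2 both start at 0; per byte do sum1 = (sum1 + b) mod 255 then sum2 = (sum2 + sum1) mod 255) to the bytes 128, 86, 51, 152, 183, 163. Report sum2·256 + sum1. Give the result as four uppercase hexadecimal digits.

5CFD

Running sums (mod 255):
  after byte 0 (128): sum1=128, sum2=128
  after byte 1 (86): sum1=214, sum2=87
  after byte 2 (51): sum1=10, sum2=97
  after byte 3 (152): sum1=162, sum2=4
  after byte 4 (183): sum1=90, sum2=94
  after byte 5 (163): sum1=253, sum2=92
Checksum = sum2·256 + sum1 = 92·256 + 253 = 23805 = 0x5CFD.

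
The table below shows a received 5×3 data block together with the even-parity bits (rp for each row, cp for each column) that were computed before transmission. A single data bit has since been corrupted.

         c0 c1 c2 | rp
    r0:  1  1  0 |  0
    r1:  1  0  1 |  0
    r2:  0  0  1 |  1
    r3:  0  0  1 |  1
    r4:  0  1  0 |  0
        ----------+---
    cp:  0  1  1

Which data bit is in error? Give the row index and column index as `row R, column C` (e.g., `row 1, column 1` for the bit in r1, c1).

row 4, column 1

Recompute each row's even parity and compare to rp:
  r0: data parity 0, sent rp 0 → ok
  r1: data parity 0, sent rp 0 → ok
  r2: data parity 1, sent rp 1 → ok
  r3: data parity 1, sent rp 1 → ok
  r4: data parity 1, sent rp 0 → mismatch
Recompute each column's even parity and compare to cp:
  c0: data parity 0, sent cp 0 → ok
  c1: data parity 0, sent cp 1 → mismatch
  c2: data parity 1, sent cp 1 → ok
Exactly one row (r4) and one column (c1) fail → the flipped bit is at their intersection.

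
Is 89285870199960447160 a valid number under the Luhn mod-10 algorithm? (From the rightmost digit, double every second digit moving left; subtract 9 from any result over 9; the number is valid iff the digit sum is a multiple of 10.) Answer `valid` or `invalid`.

From the right, keep odd positions and double even positions (subtract 9 from any doubled value over 9):
  doubled (positions 2,4,...): 3 5 8 3 9 2 5 1 4 7 → sum 47
  kept (positions 1,3,...): 0 1 4 0 9 9 0 8 8 9 → sum 48
Total = 95.
95 mod 10 = 5, so the number is invalid.

invalid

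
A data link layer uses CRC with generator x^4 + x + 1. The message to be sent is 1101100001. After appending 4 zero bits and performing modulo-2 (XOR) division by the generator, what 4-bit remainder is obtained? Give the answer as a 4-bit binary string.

1100

Append 4 zeros: 11011000010000. Divide by 10011 (XOR where the leading bit is 1):
  pos 0: 11011 XOR 10011 = 01000
  pos 1: 10000 XOR 10011 = 00011
  pos 4: 11000 XOR 10011 = 01011
  pos 5: 10111 XOR 10011 = 00100
  pos 7: 10000 XOR 10011 = 00011
Remainder (last 4 bits) = 1100. This is the CRC / FCS.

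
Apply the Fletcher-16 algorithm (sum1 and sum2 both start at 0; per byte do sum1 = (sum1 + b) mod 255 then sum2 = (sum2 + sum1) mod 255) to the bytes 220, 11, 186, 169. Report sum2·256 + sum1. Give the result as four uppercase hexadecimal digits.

Running sums (mod 255):
  after byte 0 (220): sum1=220, sum2=220
  after byte 1 (11): sum1=231, sum2=196
  after byte 2 (186): sum1=162, sum2=103
  after byte 3 (169): sum1=76, sum2=179
Checksum = sum2·256 + sum1 = 179·256 + 76 = 45900 = 0xB34C.

B34C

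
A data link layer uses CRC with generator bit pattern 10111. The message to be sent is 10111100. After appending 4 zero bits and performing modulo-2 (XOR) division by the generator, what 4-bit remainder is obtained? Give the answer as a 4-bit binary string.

1011

Append 4 zeros: 101111000000. Divide by 10111 (XOR where the leading bit is 1):
  pos 0: 10111 XOR 10111 = 00000
  pos 5: 10000 XOR 10111 = 00111
  pos 7: 11100 XOR 10111 = 01011
Remainder (last 4 bits) = 1011. This is the CRC / FCS.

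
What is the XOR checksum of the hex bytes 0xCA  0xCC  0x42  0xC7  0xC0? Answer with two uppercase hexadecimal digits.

43

XOR the bytes together:
  start with 0xCA
  0xCA ⊕ 0xCC = 0x06
  0x06 ⊕ 0x42 = 0x44
  0x44 ⊕ 0xC7 = 0x83
  0x83 ⊕ 0xC0 = 0x43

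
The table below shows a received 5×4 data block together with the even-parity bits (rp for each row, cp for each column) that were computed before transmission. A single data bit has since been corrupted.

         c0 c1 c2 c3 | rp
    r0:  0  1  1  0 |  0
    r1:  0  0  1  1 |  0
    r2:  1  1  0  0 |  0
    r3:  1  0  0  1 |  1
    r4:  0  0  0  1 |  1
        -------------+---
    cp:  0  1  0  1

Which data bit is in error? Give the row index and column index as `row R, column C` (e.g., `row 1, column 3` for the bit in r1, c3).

row 3, column 1

Recompute each row's even parity and compare to rp:
  r0: data parity 0, sent rp 0 → ok
  r1: data parity 0, sent rp 0 → ok
  r2: data parity 0, sent rp 0 → ok
  r3: data parity 0, sent rp 1 → mismatch
  r4: data parity 1, sent rp 1 → ok
Recompute each column's even parity and compare to cp:
  c0: data parity 0, sent cp 0 → ok
  c1: data parity 0, sent cp 1 → mismatch
  c2: data parity 0, sent cp 0 → ok
  c3: data parity 1, sent cp 1 → ok
Exactly one row (r3) and one column (c1) fail → the flipped bit is at their intersection.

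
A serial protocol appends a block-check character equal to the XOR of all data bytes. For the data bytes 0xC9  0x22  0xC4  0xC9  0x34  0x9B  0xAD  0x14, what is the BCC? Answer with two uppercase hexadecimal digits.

F0

XOR the bytes together:
  start with 0xC9
  0xC9 ⊕ 0x22 = 0xEB
  0xEB ⊕ 0xC4 = 0x2F
  0x2F ⊕ 0xC9 = 0xE6
  0xE6 ⊕ 0x34 = 0xD2
  0xD2 ⊕ 0x9B = 0x49
  0x49 ⊕ 0xAD = 0xE4
  0xE4 ⊕ 0x14 = 0xF0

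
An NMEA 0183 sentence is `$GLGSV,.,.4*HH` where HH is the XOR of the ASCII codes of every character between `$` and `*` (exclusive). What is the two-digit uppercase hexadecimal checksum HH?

XOR the ASCII codes of the payload characters:
  'G' = 0x47 → acc = 0x47
  'L' = 0x4C → acc = 0x0B
  'G' = 0x47 → acc = 0x4C
  'S' = 0x53 → acc = 0x1F
  'V' = 0x56 → acc = 0x49
  ',' = 0x2C → acc = 0x65
  '.' = 0x2E → acc = 0x4B
  ',' = 0x2C → acc = 0x67
  '.' = 0x2E → acc = 0x49
  '4' = 0x34 → acc = 0x7D
Checksum = 0x7D.

7D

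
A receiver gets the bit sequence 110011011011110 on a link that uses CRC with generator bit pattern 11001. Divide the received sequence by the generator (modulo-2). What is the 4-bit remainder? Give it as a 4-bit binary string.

Modulo-2 division of 110011011011110 by 11001:
  pos 0: 11001 XOR 11001 = 00000
  pos 5: 10110 XOR 11001 = 01111
  pos 6: 11111 XOR 11001 = 00110
  pos 8: 11011 XOR 11001 = 00010
Remainder = 1010 (nonzero — an error is detected).

1010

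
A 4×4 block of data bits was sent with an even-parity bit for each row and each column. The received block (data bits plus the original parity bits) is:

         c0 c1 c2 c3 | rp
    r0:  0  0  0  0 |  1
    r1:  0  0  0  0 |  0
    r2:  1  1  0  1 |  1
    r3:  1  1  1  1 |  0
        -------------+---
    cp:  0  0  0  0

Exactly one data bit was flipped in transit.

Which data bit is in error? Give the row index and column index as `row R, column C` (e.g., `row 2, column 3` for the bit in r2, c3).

row 0, column 2

Recompute each row's even parity and compare to rp:
  r0: data parity 0, sent rp 1 → mismatch
  r1: data parity 0, sent rp 0 → ok
  r2: data parity 1, sent rp 1 → ok
  r3: data parity 0, sent rp 0 → ok
Recompute each column's even parity and compare to cp:
  c0: data parity 0, sent cp 0 → ok
  c1: data parity 0, sent cp 0 → ok
  c2: data parity 1, sent cp 0 → mismatch
  c3: data parity 0, sent cp 0 → ok
Exactly one row (r0) and one column (c2) fail → the flipped bit is at their intersection.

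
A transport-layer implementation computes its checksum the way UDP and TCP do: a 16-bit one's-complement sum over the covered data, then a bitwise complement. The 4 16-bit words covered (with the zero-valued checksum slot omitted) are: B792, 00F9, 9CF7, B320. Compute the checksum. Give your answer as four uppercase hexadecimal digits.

F75B

One's-complement addition (fold any carry out of bit 15 back into bit 0):
  0xB792 + 0x00F9 = 0x0B88B
  0xB88B + 0x9CF7 = 0x15582 → wrap carry → 0x5583
  0x5583 + 0xB320 = 0x108A3 → wrap carry → 0x08A4
One's-complement sum = 0x08A4.
Checksum = ~0x08A4 & 0xFFFF = 0xF75B.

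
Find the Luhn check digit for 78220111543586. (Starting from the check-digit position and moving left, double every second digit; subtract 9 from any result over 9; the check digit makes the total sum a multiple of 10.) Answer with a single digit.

7

Partial digits right→left: 6 8 5 3 4 5 1 1 1 0 2 2 8 7
Double every second digit counting from the check-digit position (so the 1st, 3rd, 5th, ... of the partial from the right).
  doubled (with −9 where >9): 3 1 8 2 2 4 7 → sum 27
  kept as-is: 8 3 5 1 0 2 7 → sum 26
Total = 27 + 26 = 53.
Check digit = (10 − (53 mod 10)) mod 10 = 7.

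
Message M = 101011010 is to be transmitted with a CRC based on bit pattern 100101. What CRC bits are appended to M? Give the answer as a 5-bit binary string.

Append 5 zeros: 10101101000000. Divide by 100101 (XOR where the leading bit is 1):
  pos 0: 101011 XOR 100101 = 001110
  pos 2: 111001 XOR 100101 = 011100
  pos 3: 111000 XOR 100101 = 011101
  pos 4: 111010 XOR 100101 = 011111
  pos 5: 111110 XOR 100101 = 011011
  pos 6: 110110 XOR 100101 = 010011
  pos 7: 100110 XOR 100101 = 000011
Remainder (last 5 bits) = 00110. This is the CRC / FCS.

00110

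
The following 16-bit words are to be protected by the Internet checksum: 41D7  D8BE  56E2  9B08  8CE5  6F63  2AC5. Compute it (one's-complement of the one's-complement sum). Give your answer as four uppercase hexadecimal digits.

CC70

One's-complement addition (fold any carry out of bit 15 back into bit 0):
  0x41D7 + 0xD8BE = 0x11A95 → wrap carry → 0x1A96
  0x1A96 + 0x56E2 = 0x07178
  0x7178 + 0x9B08 = 0x10C80 → wrap carry → 0x0C81
  0x0C81 + 0x8CE5 = 0x09966
  0x9966 + 0x6F63 = 0x108C9 → wrap carry → 0x08CA
  0x08CA + 0x2AC5 = 0x0338F
One's-complement sum = 0x338F.
Checksum = ~0x338F & 0xFFFF = 0xCC70.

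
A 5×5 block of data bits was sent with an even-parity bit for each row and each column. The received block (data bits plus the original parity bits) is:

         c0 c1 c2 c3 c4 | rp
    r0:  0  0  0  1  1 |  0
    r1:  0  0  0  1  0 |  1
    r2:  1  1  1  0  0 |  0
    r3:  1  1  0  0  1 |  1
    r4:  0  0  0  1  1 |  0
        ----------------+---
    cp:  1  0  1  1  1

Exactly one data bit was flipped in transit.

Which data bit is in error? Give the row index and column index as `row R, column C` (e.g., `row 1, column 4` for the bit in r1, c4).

Recompute each row's even parity and compare to rp:
  r0: data parity 0, sent rp 0 → ok
  r1: data parity 1, sent rp 1 → ok
  r2: data parity 1, sent rp 0 → mismatch
  r3: data parity 1, sent rp 1 → ok
  r4: data parity 0, sent rp 0 → ok
Recompute each column's even parity and compare to cp:
  c0: data parity 0, sent cp 1 → mismatch
  c1: data parity 0, sent cp 0 → ok
  c2: data parity 1, sent cp 1 → ok
  c3: data parity 1, sent cp 1 → ok
  c4: data parity 1, sent cp 1 → ok
Exactly one row (r2) and one column (c0) fail → the flipped bit is at their intersection.

row 2, column 0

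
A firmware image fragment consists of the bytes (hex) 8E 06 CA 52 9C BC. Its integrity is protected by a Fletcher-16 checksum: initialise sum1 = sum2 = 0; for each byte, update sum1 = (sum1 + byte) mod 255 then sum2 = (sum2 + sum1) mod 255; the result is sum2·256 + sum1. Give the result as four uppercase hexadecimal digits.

8D0B

Running sums (mod 255):
  after byte 0 (8E): sum1=142, sum2=142
  after byte 1 (06): sum1=148, sum2=35
  after byte 2 (CA): sum1=95, sum2=130
  after byte 3 (52): sum1=177, sum2=52
  after byte 4 (9C): sum1=78, sum2=130
  after byte 5 (BC): sum1=11, sum2=141
Checksum = sum2·256 + sum1 = 141·256 + 11 = 36107 = 0x8D0B.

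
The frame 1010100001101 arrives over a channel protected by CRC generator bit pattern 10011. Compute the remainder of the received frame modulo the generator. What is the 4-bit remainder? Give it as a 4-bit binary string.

Modulo-2 division of 1010100001101 by 10011:
  pos 0: 10101 XOR 10011 = 00110
  pos 2: 11000 XOR 10011 = 01011
  pos 3: 10110 XOR 10011 = 00101
  pos 5: 10101 XOR 10011 = 00110
  pos 7: 11010 XOR 10011 = 01001
  pos 8: 10011 XOR 10011 = 00000
Remainder = 0000 (zero — the frame passes the CRC check).

0000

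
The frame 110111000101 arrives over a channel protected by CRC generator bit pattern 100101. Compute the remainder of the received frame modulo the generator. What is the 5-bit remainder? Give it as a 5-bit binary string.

Modulo-2 division of 110111000101 by 100101:
  pos 0: 110111 XOR 100101 = 010010
  pos 1: 100100 XOR 100101 = 000001
  pos 6: 100101 XOR 100101 = 000000
Remainder = 00000 (zero — the frame passes the CRC check).

00000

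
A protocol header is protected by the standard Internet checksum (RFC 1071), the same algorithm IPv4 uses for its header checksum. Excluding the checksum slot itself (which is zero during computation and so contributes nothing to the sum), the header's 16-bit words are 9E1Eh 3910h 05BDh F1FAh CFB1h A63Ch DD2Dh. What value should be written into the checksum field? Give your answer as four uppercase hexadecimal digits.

One's-complement addition (fold any carry out of bit 15 back into bit 0):
  0x9E1E + 0x3910 = 0x0D72E
  0xD72E + 0x05BD = 0x0DCEB
  0xDCEB + 0xF1FA = 0x1CEE5 → wrap carry → 0xCEE6
  0xCEE6 + 0xCFB1 = 0x19E97 → wrap carry → 0x9E98
  0x9E98 + 0xA63C = 0x144D4 → wrap carry → 0x44D5
  0x44D5 + 0xDD2D = 0x12202 → wrap carry → 0x2203
One's-complement sum = 0x2203.
Checksum = ~0x2203 & 0xFFFF = 0xDDFC.

DDFC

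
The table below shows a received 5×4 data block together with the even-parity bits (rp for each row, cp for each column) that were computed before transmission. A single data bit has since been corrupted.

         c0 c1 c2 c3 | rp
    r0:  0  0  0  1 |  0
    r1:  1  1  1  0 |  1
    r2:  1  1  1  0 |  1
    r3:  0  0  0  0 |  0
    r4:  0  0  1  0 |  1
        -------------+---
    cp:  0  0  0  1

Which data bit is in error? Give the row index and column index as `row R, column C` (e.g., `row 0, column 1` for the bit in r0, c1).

row 0, column 2

Recompute each row's even parity and compare to rp:
  r0: data parity 1, sent rp 0 → mismatch
  r1: data parity 1, sent rp 1 → ok
  r2: data parity 1, sent rp 1 → ok
  r3: data parity 0, sent rp 0 → ok
  r4: data parity 1, sent rp 1 → ok
Recompute each column's even parity and compare to cp:
  c0: data parity 0, sent cp 0 → ok
  c1: data parity 0, sent cp 0 → ok
  c2: data parity 1, sent cp 0 → mismatch
  c3: data parity 1, sent cp 1 → ok
Exactly one row (r0) and one column (c2) fail → the flipped bit is at their intersection.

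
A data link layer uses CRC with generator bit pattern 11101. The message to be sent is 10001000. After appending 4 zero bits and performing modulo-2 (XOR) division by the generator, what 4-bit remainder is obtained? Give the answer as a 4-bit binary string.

Append 4 zeros: 100010000000. Divide by 11101 (XOR where the leading bit is 1):
  pos 0: 10001 XOR 11101 = 01100
  pos 1: 11000 XOR 11101 = 00101
  pos 3: 10100 XOR 11101 = 01001
  pos 4: 10010 XOR 11101 = 01111
  pos 5: 11110 XOR 11101 = 00011
Remainder (last 4 bits) = 1100. This is the CRC / FCS.

1100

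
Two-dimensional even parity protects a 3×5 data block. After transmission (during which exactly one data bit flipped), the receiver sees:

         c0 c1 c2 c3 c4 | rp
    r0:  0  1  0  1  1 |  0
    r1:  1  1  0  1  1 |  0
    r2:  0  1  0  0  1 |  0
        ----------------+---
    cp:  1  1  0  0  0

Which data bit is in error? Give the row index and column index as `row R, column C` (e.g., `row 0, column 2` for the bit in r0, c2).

row 0, column 4

Recompute each row's even parity and compare to rp:
  r0: data parity 1, sent rp 0 → mismatch
  r1: data parity 0, sent rp 0 → ok
  r2: data parity 0, sent rp 0 → ok
Recompute each column's even parity and compare to cp:
  c0: data parity 1, sent cp 1 → ok
  c1: data parity 1, sent cp 1 → ok
  c2: data parity 0, sent cp 0 → ok
  c3: data parity 0, sent cp 0 → ok
  c4: data parity 1, sent cp 0 → mismatch
Exactly one row (r0) and one column (c4) fail → the flipped bit is at their intersection.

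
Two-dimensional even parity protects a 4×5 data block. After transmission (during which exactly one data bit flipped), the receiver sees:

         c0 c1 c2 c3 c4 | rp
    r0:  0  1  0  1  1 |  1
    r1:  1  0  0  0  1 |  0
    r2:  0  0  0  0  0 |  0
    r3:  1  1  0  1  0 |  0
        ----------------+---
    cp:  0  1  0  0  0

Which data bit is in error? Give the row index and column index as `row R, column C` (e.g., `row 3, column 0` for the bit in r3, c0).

row 3, column 1

Recompute each row's even parity and compare to rp:
  r0: data parity 1, sent rp 1 → ok
  r1: data parity 0, sent rp 0 → ok
  r2: data parity 0, sent rp 0 → ok
  r3: data parity 1, sent rp 0 → mismatch
Recompute each column's even parity and compare to cp:
  c0: data parity 0, sent cp 0 → ok
  c1: data parity 0, sent cp 1 → mismatch
  c2: data parity 0, sent cp 0 → ok
  c3: data parity 0, sent cp 0 → ok
  c4: data parity 0, sent cp 0 → ok
Exactly one row (r3) and one column (c1) fail → the flipped bit is at their intersection.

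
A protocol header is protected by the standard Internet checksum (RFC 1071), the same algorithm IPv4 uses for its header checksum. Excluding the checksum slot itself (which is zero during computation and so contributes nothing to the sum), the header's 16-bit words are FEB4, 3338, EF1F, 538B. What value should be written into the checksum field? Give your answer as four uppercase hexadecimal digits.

One's-complement addition (fold any carry out of bit 15 back into bit 0):
  0xFEB4 + 0x3338 = 0x131EC → wrap carry → 0x31ED
  0x31ED + 0xEF1F = 0x1210C → wrap carry → 0x210D
  0x210D + 0x538B = 0x07498
One's-complement sum = 0x7498.
Checksum = ~0x7498 & 0xFFFF = 0x8B67.

8B67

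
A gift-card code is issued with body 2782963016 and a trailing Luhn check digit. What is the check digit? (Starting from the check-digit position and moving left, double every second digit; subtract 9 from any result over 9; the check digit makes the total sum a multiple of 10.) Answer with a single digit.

Partial digits right→left: 6 1 0 3 6 9 2 8 7 2
Double every second digit counting from the check-digit position (so the 1st, 3rd, 5th, ... of the partial from the right).
  doubled (with −9 where >9): 3 0 3 4 5 → sum 15
  kept as-is: 1 3 9 8 2 → sum 23
Total = 15 + 23 = 38.
Check digit = (10 − (38 mod 10)) mod 10 = 2.

2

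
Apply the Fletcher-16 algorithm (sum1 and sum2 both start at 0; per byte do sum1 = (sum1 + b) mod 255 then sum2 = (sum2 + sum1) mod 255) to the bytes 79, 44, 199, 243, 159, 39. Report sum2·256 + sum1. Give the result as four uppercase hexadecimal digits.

Running sums (mod 255):
  after byte 0 (79): sum1=79, sum2=79
  after byte 1 (44): sum1=123, sum2=202
  after byte 2 (199): sum1=67, sum2=14
  after byte 3 (243): sum1=55, sum2=69
  after byte 4 (159): sum1=214, sum2=28
  after byte 5 (39): sum1=253, sum2=26
Checksum = sum2·256 + sum1 = 26·256 + 253 = 6909 = 0x1AFD.

1AFD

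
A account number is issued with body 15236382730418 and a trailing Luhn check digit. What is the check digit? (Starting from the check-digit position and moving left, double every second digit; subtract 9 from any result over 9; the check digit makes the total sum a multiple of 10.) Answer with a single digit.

Partial digits right→left: 8 1 4 0 3 7 2 8 3 6 3 2 5 1
Double every second digit counting from the check-digit position (so the 1st, 3rd, 5th, ... of the partial from the right).
  doubled (with −9 where >9): 7 8 6 4 6 6 1 → sum 38
  kept as-is: 1 0 7 8 6 2 1 → sum 25
Total = 38 + 25 = 63.
Check digit = (10 − (63 mod 10)) mod 10 = 7.

7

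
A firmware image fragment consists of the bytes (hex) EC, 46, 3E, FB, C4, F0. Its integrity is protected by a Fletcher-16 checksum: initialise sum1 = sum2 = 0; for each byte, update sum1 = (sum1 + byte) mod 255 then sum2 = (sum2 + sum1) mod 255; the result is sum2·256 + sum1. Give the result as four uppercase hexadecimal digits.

Running sums (mod 255):
  after byte 0 (EC): sum1=236, sum2=236
  after byte 1 (46): sum1=51, sum2=32
  after byte 2 (3E): sum1=113, sum2=145
  after byte 3 (FB): sum1=109, sum2=254
  after byte 4 (C4): sum1=50, sum2=49
  after byte 5 (F0): sum1=35, sum2=84
Checksum = sum2·256 + sum1 = 84·256 + 35 = 21539 = 0x5423.

5423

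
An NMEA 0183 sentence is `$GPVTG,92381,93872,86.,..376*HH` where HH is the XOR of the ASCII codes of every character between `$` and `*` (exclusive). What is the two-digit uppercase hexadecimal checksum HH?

XOR the ASCII codes of the payload characters:
  'G' = 0x47 → acc = 0x47
  'P' = 0x50 → acc = 0x17
  'V' = 0x56 → acc = 0x41
  'T' = 0x54 → acc = 0x15
  'G' = 0x47 → acc = 0x52
  ',' = 0x2C → acc = 0x7E
  '9' = 0x39 → acc = 0x47
  '2' = 0x32 → acc = 0x75
  '3' = 0x33 → acc = 0x46
  '8' = 0x38 → acc = 0x7E
  '1' = 0x31 → acc = 0x4F
  ',' = 0x2C → acc = 0x63
  '9' = 0x39 → acc = 0x5A
  '3' = 0x33 → acc = 0x69
  '8' = 0x38 → acc = 0x51
  '7' = 0x37 → acc = 0x66
  '2' = 0x32 → acc = 0x54
  ',' = 0x2C → acc = 0x78
  '8' = 0x38 → acc = 0x40
  '6' = 0x36 → acc = 0x76
  '.' = 0x2E → acc = 0x58
  ',' = 0x2C → acc = 0x74
  '.' = 0x2E → acc = 0x5A
  '.' = 0x2E → acc = 0x74
  '3' = 0x33 → acc = 0x47
  '7' = 0x37 → acc = 0x70
  '6' = 0x36 → acc = 0x46
Checksum = 0x46.

46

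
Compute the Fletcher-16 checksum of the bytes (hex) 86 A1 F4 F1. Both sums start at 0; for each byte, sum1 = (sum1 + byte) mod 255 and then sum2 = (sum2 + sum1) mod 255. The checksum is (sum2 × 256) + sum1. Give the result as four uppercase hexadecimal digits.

DA0F

Running sums (mod 255):
  after byte 0 (86): sum1=134, sum2=134
  after byte 1 (A1): sum1=40, sum2=174
  after byte 2 (F4): sum1=29, sum2=203
  after byte 3 (F1): sum1=15, sum2=218
Checksum = sum2·256 + sum1 = 218·256 + 15 = 55823 = 0xDA0F.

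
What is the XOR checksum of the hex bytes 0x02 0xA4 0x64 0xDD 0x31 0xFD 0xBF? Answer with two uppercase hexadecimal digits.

XOR the bytes together:
  start with 0x02
  0x02 ⊕ 0xA4 = 0xA6
  0xA6 ⊕ 0x64 = 0xC2
  0xC2 ⊕ 0xDD = 0x1F
  0x1F ⊕ 0x31 = 0x2E
  0x2E ⊕ 0xFD = 0xD3
  0xD3 ⊕ 0xBF = 0x6C

6C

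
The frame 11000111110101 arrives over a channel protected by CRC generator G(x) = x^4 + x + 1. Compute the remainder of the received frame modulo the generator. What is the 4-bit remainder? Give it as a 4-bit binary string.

0000

Modulo-2 division of 11000111110101 by 10011:
  pos 0: 11000 XOR 10011 = 01011
  pos 1: 10111 XOR 10011 = 00100
  pos 3: 10011 XOR 10011 = 00000
  pos 8: 11010 XOR 10011 = 01001
  pos 9: 10011 XOR 10011 = 00000
Remainder = 0000 (zero — the frame passes the CRC check).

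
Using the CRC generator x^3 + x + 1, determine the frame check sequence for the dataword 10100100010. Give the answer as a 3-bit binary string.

Append 3 zeros: 10100100010000. Divide by 1011 (XOR where the leading bit is 1):
  pos 0: 1010 XOR 1011 = 0001
  pos 3: 1010 XOR 1011 = 0001
  pos 6: 1001 XOR 1011 = 0010
  pos 8: 1000 XOR 1011 = 0011
  pos 10: 1100 XOR 1011 = 0111
Remainder (last 3 bits) = 111. This is the CRC / FCS.

111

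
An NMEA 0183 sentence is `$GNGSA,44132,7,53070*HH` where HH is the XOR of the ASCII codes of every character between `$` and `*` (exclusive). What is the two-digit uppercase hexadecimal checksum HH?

46

XOR the ASCII codes of the payload characters:
  'G' = 0x47 → acc = 0x47
  'N' = 0x4E → acc = 0x09
  'G' = 0x47 → acc = 0x4E
  'S' = 0x53 → acc = 0x1D
  'A' = 0x41 → acc = 0x5C
  ',' = 0x2C → acc = 0x70
  '4' = 0x34 → acc = 0x44
  '4' = 0x34 → acc = 0x70
  '1' = 0x31 → acc = 0x41
  '3' = 0x33 → acc = 0x72
  '2' = 0x32 → acc = 0x40
  ',' = 0x2C → acc = 0x6C
  '7' = 0x37 → acc = 0x5B
  ',' = 0x2C → acc = 0x77
  '5' = 0x35 → acc = 0x42
  '3' = 0x33 → acc = 0x71
  '0' = 0x30 → acc = 0x41
  '7' = 0x37 → acc = 0x76
  '0' = 0x30 → acc = 0x46
Checksum = 0x46.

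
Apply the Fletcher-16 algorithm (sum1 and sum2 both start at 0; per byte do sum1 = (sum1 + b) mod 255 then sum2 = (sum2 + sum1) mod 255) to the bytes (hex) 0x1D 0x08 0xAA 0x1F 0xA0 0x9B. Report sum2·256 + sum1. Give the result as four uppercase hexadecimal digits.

Running sums (mod 255):
  after byte 0 (0x1D): sum1=29, sum2=29
  after byte 1 (0x08): sum1=37, sum2=66
  after byte 2 (0xAA): sum1=207, sum2=18
  after byte 3 (0x1F): sum1=238, sum2=1
  after byte 4 (0xA0): sum1=143, sum2=144
  after byte 5 (0x9B): sum1=43, sum2=187
Checksum = sum2·256 + sum1 = 187·256 + 43 = 47915 = 0xBB2B.

BB2B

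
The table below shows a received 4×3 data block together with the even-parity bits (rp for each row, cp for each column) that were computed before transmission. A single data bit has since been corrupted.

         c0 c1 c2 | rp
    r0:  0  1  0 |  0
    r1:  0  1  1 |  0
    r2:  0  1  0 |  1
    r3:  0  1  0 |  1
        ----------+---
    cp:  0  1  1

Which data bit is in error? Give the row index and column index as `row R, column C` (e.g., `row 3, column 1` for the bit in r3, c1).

row 0, column 1

Recompute each row's even parity and compare to rp:
  r0: data parity 1, sent rp 0 → mismatch
  r1: data parity 0, sent rp 0 → ok
  r2: data parity 1, sent rp 1 → ok
  r3: data parity 1, sent rp 1 → ok
Recompute each column's even parity and compare to cp:
  c0: data parity 0, sent cp 0 → ok
  c1: data parity 0, sent cp 1 → mismatch
  c2: data parity 1, sent cp 1 → ok
Exactly one row (r0) and one column (c1) fail → the flipped bit is at their intersection.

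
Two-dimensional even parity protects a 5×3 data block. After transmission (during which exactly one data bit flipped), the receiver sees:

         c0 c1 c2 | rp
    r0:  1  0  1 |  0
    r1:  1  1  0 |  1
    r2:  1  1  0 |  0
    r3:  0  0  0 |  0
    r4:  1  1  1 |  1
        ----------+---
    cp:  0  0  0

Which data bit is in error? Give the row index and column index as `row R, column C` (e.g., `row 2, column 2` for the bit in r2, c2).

Recompute each row's even parity and compare to rp:
  r0: data parity 0, sent rp 0 → ok
  r1: data parity 0, sent rp 1 → mismatch
  r2: data parity 0, sent rp 0 → ok
  r3: data parity 0, sent rp 0 → ok
  r4: data parity 1, sent rp 1 → ok
Recompute each column's even parity and compare to cp:
  c0: data parity 0, sent cp 0 → ok
  c1: data parity 1, sent cp 0 → mismatch
  c2: data parity 0, sent cp 0 → ok
Exactly one row (r1) and one column (c1) fail → the flipped bit is at their intersection.

row 1, column 1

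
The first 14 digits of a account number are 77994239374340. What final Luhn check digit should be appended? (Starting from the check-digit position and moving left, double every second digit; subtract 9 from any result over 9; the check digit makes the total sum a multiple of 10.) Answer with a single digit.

8

Partial digits right→left: 0 4 3 4 7 3 9 3 2 4 9 9 7 7
Double every second digit counting from the check-digit position (so the 1st, 3rd, 5th, ... of the partial from the right).
  doubled (with −9 where >9): 0 6 5 9 4 9 5 → sum 38
  kept as-is: 4 4 3 3 4 9 7 → sum 34
Total = 38 + 34 = 72.
Check digit = (10 − (72 mod 10)) mod 10 = 8.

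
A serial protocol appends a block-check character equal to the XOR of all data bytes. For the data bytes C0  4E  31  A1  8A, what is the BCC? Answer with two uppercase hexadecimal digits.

94

XOR the bytes together:
  start with 0xC0
  0xC0 ⊕ 0x4E = 0x8E
  0x8E ⊕ 0x31 = 0xBF
  0xBF ⊕ 0xA1 = 0x1E
  0x1E ⊕ 0x8A = 0x94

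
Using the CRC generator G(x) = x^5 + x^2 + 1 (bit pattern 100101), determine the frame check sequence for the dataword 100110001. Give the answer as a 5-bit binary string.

10010

Append 5 zeros: 10011000100000. Divide by 100101 (XOR where the leading bit is 1):
  pos 0: 100110 XOR 100101 = 000011
  pos 4: 110010 XOR 100101 = 010111
  pos 5: 101110 XOR 100101 = 001011
  pos 7: 101100 XOR 100101 = 001001
Remainder (last 5 bits) = 10010. This is the CRC / FCS.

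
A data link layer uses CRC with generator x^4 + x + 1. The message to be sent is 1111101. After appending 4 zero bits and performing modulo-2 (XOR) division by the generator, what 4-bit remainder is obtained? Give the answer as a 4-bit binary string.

Append 4 zeros: 11111010000. Divide by 10011 (XOR where the leading bit is 1):
  pos 0: 11111 XOR 10011 = 01100
  pos 1: 11000 XOR 10011 = 01011
  pos 2: 10111 XOR 10011 = 00100
  pos 4: 10000 XOR 10011 = 00011
Remainder (last 4 bits) = 1100. This is the CRC / FCS.

1100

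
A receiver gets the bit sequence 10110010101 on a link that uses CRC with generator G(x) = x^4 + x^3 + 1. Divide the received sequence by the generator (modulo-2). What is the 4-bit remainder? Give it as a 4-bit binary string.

Modulo-2 division of 10110010101 by 11001:
  pos 0: 10110 XOR 11001 = 01111
  pos 1: 11110 XOR 11001 = 00111
  pos 3: 11110 XOR 11001 = 00111
  pos 5: 11110 XOR 11001 = 00111
Remainder = 1111 (nonzero — an error is detected).

1111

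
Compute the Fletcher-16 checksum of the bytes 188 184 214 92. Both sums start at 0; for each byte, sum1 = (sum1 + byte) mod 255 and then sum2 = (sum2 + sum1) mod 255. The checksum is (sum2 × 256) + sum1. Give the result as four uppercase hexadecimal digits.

27A8

Running sums (mod 255):
  after byte 0 (188): sum1=188, sum2=188
  after byte 1 (184): sum1=117, sum2=50
  after byte 2 (214): sum1=76, sum2=126
  after byte 3 (92): sum1=168, sum2=39
Checksum = sum2·256 + sum1 = 39·256 + 168 = 10152 = 0x27A8.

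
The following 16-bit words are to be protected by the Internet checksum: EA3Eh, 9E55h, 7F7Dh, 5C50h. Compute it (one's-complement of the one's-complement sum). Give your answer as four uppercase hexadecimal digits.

9B9D

One's-complement addition (fold any carry out of bit 15 back into bit 0):
  0xEA3E + 0x9E55 = 0x18893 → wrap carry → 0x8894
  0x8894 + 0x7F7D = 0x10811 → wrap carry → 0x0812
  0x0812 + 0x5C50 = 0x06462
One's-complement sum = 0x6462.
Checksum = ~0x6462 & 0xFFFF = 0x9B9D.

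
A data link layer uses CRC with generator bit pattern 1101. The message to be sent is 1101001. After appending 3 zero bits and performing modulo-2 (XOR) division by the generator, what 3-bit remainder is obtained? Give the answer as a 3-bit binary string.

101

Append 3 zeros: 1101001000. Divide by 1101 (XOR where the leading bit is 1):
  pos 0: 1101 XOR 1101 = 0000
  pos 6: 1000 XOR 1101 = 0101
Remainder (last 3 bits) = 101. This is the CRC / FCS.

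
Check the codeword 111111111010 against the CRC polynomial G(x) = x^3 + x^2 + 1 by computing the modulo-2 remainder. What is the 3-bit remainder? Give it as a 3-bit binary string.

Modulo-2 division of 111111111010 by 1101:
  pos 0: 1111 XOR 1101 = 0010
  pos 2: 1011 XOR 1101 = 0110
  pos 3: 1101 XOR 1101 = 0000
  pos 7: 1101 XOR 1101 = 0000
Remainder = 000 (zero — the frame passes the CRC check).

000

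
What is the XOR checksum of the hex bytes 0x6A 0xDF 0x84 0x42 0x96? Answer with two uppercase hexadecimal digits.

XOR the bytes together:
  start with 0x6A
  0x6A ⊕ 0xDF = 0xB5
  0xB5 ⊕ 0x84 = 0x31
  0x31 ⊕ 0x42 = 0x73
  0x73 ⊕ 0x96 = 0xE5

E5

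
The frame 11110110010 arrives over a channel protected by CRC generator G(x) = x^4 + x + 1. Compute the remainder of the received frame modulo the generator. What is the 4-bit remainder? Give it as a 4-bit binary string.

Modulo-2 division of 11110110010 by 10011:
  pos 0: 11110 XOR 10011 = 01101
  pos 1: 11011 XOR 10011 = 01000
  pos 2: 10001 XOR 10011 = 00010
  pos 5: 10001 XOR 10011 = 00010
Remainder = 0100 (nonzero — an error is detected).

0100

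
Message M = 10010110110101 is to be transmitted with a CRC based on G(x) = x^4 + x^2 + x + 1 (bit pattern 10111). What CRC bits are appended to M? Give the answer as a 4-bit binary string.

Append 4 zeros: 100101101101010000. Divide by 10111 (XOR where the leading bit is 1):
  pos 0: 10010 XOR 10111 = 00101
  pos 2: 10111 XOR 10111 = 00000
  pos 8: 11010 XOR 10111 = 01101
  pos 9: 11011 XOR 10111 = 01100
  pos 10: 11000 XOR 10111 = 01111
  pos 11: 11110 XOR 10111 = 01001
  pos 12: 10010 XOR 10111 = 00101
Remainder (last 4 bits) = 1010. This is the CRC / FCS.

1010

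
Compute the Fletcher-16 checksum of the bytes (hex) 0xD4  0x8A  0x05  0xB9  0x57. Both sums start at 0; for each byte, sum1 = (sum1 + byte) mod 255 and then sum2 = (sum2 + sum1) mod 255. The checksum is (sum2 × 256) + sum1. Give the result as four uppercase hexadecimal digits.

Running sums (mod 255):
  after byte 0 (0xD4): sum1=212, sum2=212
  after byte 1 (0x8A): sum1=95, sum2=52
  after byte 2 (0x05): sum1=100, sum2=152
  after byte 3 (0xB9): sum1=30, sum2=182
  after byte 4 (0x57): sum1=117, sum2=44
Checksum = sum2·256 + sum1 = 44·256 + 117 = 11381 = 0x2C75.

2C75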